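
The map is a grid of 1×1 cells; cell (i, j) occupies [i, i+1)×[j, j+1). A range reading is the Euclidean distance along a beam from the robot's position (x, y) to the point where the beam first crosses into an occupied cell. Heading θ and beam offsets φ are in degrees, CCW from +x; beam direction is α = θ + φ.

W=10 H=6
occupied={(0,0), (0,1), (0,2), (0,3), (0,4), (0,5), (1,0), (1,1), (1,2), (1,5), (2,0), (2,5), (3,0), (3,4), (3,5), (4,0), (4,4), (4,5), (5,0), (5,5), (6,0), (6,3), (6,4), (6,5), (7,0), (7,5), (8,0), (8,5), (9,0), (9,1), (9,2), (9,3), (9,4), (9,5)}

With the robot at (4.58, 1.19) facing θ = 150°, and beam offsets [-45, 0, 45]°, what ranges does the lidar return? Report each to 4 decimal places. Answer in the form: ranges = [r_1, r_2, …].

beam 1: φ=-45°, α=105°
  dir = (cos 105°, sin 105°) = (-0.2588, 0.9659); from cell (4,1)
  next x-line at t=2.2409, next y-line at t=0.8386; Δt_x=3.8637, Δt_y=1.0353
    y: enter (4,2) at t=0.8386
    y: enter (4,3) at t=1.8738
    x: enter (3,3) at t=2.2409
    y: enter (3,4) at t=2.9091 ← occupied
  → r_1 = 2.9091
beam 2: φ=0°, α=150°
  dir = (cos 150°, sin 150°) = (-0.8660, 0.5000); from cell (4,1)
  next x-line at t=0.6697, next y-line at t=1.6200; Δt_x=1.1547, Δt_y=2.0000
    x: enter (3,1) at t=0.6697
    y: enter (3,2) at t=1.6200
    x: enter (2,2) at t=1.8244
    x: enter (1,2) at t=2.9791 ← occupied
  → r_2 = 2.9791
beam 3: φ=45°, α=195°
  dir = (cos 195°, sin 195°) = (-0.9659, -0.2588); from cell (4,1)
  next x-line at t=0.6005, next y-line at t=0.7341; Δt_x=1.0353, Δt_y=3.8637
    x: enter (3,1) at t=0.6005
    y: enter (3,0) at t=0.7341 ← occupied
  → r_3 = 0.7341

ranges = [2.9091, 2.9791, 0.7341]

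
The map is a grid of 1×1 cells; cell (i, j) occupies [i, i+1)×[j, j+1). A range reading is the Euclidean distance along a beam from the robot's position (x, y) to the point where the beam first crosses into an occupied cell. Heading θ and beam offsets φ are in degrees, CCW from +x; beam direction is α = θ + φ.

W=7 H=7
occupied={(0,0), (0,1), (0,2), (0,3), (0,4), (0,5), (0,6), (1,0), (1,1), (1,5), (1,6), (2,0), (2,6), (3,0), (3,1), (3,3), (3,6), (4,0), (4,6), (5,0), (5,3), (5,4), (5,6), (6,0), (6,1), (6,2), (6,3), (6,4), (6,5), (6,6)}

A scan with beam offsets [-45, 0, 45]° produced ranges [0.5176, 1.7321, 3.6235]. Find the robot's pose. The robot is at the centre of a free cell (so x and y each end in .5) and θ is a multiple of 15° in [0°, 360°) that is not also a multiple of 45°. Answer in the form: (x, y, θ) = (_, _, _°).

The pose lattice has 19·16 = 304 candidates. Test each by forward raycasting.
  (3.5, 4.5, 15°): beam 1 = 1.7321 ≠ 0.5176 ✗
  (2.5, 3.5, 285°): beam 1 = 1.7321 ≠ 0.5176 ✗
  (3.5, 4.5, 195°): beam 1 = 1.7321 ≠ 0.5176 ✗
  (3.5, 2.5, 210°): beam 1 = 2.5882 ≠ 0.5176 ✗
  …
  (2.5, 1.5, 60°): r_1=0.5176, r_2=1.7321, r_3=3.6235 — all match ✓
No second candidate reproduces the full scan.

(x, y, θ) = (2.5, 1.5, 60°)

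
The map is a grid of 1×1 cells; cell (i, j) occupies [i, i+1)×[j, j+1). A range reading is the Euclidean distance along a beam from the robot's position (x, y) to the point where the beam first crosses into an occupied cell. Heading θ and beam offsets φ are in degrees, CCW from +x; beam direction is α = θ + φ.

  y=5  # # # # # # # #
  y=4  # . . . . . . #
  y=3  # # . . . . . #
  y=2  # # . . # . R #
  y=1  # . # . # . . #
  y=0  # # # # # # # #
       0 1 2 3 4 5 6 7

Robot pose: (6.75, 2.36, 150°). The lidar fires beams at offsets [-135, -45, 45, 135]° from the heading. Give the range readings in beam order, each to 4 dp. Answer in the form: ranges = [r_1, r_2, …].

ranges = [0.2588, 2.7331, 1.8117, 0.9659]

beam 1: φ=-135°, α=15°
  dir = (cos 15°, sin 15°) = (0.9659, 0.2588); from cell (6,2)
  next x-line at t=0.2588, next y-line at t=2.4728; Δt_x=1.0353, Δt_y=3.8637
    x: enter (7,2) at t=0.2588 ← occupied
  → r_1 = 0.2588
beam 2: φ=-45°, α=105°
  dir = (cos 105°, sin 105°) = (-0.2588, 0.9659); from cell (6,2)
  next x-line at t=2.8978, next y-line at t=0.6626; Δt_x=3.8637, Δt_y=1.0353
    y: enter (6,3) at t=0.6626
    y: enter (6,4) at t=1.6979
    y: enter (6,5) at t=2.7331 ← occupied
  → r_2 = 2.7331
beam 3: φ=45°, α=195°
  dir = (cos 195°, sin 195°) = (-0.9659, -0.2588); from cell (6,2)
  next x-line at t=0.7765, next y-line at t=1.3909; Δt_x=1.0353, Δt_y=3.8637
    x: enter (5,2) at t=0.7765
    y: enter (5,1) at t=1.3909
    x: enter (4,1) at t=1.8117 ← occupied
  → r_3 = 1.8117
beam 4: φ=135°, α=285°
  dir = (cos 285°, sin 285°) = (0.2588, -0.9659); from cell (6,2)
  next x-line at t=0.9659, next y-line at t=0.3727; Δt_x=3.8637, Δt_y=1.0353
    y: enter (6,1) at t=0.3727
    x: enter (7,1) at t=0.9659 ← occupied
  → r_4 = 0.9659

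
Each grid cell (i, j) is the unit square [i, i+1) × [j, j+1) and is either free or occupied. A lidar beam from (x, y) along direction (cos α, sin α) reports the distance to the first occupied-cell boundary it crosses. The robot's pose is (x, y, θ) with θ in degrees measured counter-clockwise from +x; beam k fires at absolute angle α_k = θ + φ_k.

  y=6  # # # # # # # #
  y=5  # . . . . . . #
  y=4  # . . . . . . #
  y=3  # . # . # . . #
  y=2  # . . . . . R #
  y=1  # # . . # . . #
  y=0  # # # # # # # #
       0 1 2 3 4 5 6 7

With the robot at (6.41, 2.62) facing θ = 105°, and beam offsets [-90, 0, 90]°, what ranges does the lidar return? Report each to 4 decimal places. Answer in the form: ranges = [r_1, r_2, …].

ranges = [0.6108, 3.4992, 2.3955]

beam 1: φ=-90°, α=15°
  direction (0.9659, 0.2588); cell (6,2); t to first gridline: x 0.6108, y 1.4682 (then +1.0353 / +3.8637)
    (7,2) via x @ 0.6108  # hit
  → r_1 = 0.6108
beam 2: φ=0°, α=105°
  direction (-0.2588, 0.9659); cell (6,2); t to first gridline: x 1.5841, y 0.3934 (then +3.8637 / +1.0353)
    (6,3) via y @ 0.3934
    (6,4) via y @ 1.4287
    (5,4) via x @ 1.5841
    (5,5) via y @ 2.4640
    (5,6) via y @ 3.4992  # hit
  → r_2 = 3.4992
beam 3: φ=90°, α=195°
  direction (-0.9659, -0.2588); cell (6,2); t to first gridline: x 0.4245, y 2.3955 (then +1.0353 / +3.8637)
    (5,2) via x @ 0.4245
    (4,2) via x @ 1.4597
    (4,1) via y @ 2.3955  # hit
  → r_3 = 2.3955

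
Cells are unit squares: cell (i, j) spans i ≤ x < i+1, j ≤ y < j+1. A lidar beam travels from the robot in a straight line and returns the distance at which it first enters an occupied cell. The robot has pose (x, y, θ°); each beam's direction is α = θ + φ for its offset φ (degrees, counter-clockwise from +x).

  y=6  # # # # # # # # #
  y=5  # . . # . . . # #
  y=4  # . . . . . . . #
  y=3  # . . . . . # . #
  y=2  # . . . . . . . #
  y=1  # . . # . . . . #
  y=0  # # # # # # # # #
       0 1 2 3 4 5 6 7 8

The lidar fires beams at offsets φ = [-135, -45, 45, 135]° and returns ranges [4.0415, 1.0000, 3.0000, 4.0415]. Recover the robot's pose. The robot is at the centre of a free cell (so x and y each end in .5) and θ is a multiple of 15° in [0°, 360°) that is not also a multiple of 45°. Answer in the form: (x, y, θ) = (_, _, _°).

Enumerate (i+0.5, j+0.5, θ) over the 31 free cells and 16 admissible headings. For each, cast all 4 beams and compare to the given ranges.
  (2.5, 3.5, 300°): beam 1 = 1.5529 ≠ 4.0415 ✗
  (5.5, 1.5, 15°): beam 1 = 0.5774 ≠ 4.0415 ✗
  (4.5, 5.5, 210°): beam 1 = 0.5176 ≠ 4.0415 ✗
  …
  (4.5, 2.5, 285°): r_1=4.0415, r_2=1.0000, r_3=3.0000, r_4=4.0415 — all match ✓
No second candidate reproduces the full scan.

(x, y, θ) = (4.5, 2.5, 285°)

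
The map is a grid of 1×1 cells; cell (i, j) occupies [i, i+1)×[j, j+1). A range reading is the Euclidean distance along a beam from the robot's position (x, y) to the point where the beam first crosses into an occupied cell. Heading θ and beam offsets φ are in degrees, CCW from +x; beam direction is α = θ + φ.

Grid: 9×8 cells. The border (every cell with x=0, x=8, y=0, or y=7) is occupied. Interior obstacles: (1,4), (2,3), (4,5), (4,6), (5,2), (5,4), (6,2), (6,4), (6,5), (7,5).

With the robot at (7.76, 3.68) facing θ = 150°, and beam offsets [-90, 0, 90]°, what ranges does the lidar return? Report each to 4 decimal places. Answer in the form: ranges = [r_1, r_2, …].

beam 1: φ=-90°, α=60°
  cosα=0.5000 sinα=0.8660 | (7,3) | tMaxX 0.4800 tMaxY 0.3695 | tΔX 2.0000 tΔY 1.1547
    t=0.3695 [y] (7,4)
    t=0.4800 [x] (8,4) — stop
  → r_1 = 0.4800
beam 2: φ=0°, α=150°
  cosα=-0.8660 sinα=0.5000 | (7,3) | tMaxX 0.8776 tMaxY 0.6400 | tΔX 1.1547 tΔY 2.0000
    t=0.6400 [y] (7,4)
    t=0.8776 [x] (6,4) — stop
  → r_2 = 0.8776
beam 3: φ=90°, α=240°
  cosα=-0.5000 sinα=-0.8660 | (7,3) | tMaxX 1.5200 tMaxY 0.7852 | tΔX 2.0000 tΔY 1.1547
    t=0.7852 [y] (7,2)
    t=1.5200 [x] (6,2) — stop
  → r_3 = 1.5200

ranges = [0.4800, 0.8776, 1.5200]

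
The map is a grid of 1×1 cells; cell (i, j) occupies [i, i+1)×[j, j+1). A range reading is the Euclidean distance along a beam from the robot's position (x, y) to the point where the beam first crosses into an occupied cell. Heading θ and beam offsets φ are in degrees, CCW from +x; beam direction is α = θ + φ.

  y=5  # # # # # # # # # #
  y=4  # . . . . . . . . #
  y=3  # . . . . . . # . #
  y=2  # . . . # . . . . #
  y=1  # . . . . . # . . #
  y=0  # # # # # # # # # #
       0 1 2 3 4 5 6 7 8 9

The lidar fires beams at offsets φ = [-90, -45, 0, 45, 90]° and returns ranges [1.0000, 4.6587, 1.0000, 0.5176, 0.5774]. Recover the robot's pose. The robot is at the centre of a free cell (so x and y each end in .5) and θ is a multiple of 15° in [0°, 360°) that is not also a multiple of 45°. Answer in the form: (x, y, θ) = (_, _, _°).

(x, y, θ) = (5.5, 1.5, 210°)

The pose lattice has 29·16 = 464 candidates. Test each by forward raycasting.
  (6.5, 3.5, 345°): beam 1 = 1.5529 ≠ 1.0000 ✗
  (2.5, 3.5, 240°): beam 1 = 1.7321 ≠ 1.0000 ✗
  (5.5, 3.5, 105°): beam 1 = 1.5529 ≠ 1.0000 ✗
  (3.5, 3.5, 120°): beam 1 = 3.0000 ≠ 1.0000 ✗
  (3.5, 3.5, 75°): beam 1 = 5.6940 ≠ 1.0000 ✗
  …
  (5.5, 1.5, 210°): r_1=1.0000, r_2=4.6587, r_3=1.0000, r_4=0.5176, r_5=0.5774 — all match ✓
No second candidate reproduces the full scan.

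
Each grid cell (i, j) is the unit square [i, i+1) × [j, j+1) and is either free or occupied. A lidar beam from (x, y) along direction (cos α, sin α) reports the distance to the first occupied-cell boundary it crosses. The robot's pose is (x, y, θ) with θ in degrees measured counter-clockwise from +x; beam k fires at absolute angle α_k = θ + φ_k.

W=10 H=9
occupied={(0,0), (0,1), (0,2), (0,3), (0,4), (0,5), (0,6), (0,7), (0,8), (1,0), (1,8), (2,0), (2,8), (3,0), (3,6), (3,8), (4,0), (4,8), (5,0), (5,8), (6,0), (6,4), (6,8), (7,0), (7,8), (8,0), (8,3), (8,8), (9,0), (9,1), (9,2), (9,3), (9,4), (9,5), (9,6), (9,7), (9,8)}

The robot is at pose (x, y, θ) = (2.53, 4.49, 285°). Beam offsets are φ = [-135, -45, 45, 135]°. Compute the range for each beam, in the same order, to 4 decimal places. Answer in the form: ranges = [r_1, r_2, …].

ranges = [1.7667, 3.0600, 6.9800, 1.7436]

beam 1: φ=-135°, α=150°
  cosα=-0.8660 sinα=0.5000 | (2,4) | tMaxX 0.6120 tMaxY 1.0200 | tΔX 1.1547 tΔY 2.0000
    t=0.6120 [x] (1,4)
    t=1.0200 [y] (1,5)
    t=1.7667 [x] (0,5) — stop
  → r_1 = 1.7667
beam 2: φ=-45°, α=240°
  cosα=-0.5000 sinα=-0.8660 | (2,4) | tMaxX 1.0600 tMaxY 0.5658 | tΔX 2.0000 tΔY 1.1547
    t=0.5658 [y] (2,3)
    t=1.0600 [x] (1,3)
    t=1.7205 [y] (1,2)
    t=2.8752 [y] (1,1)
    t=3.0600 [x] (0,1) — stop
  → r_2 = 3.0600
beam 3: φ=45°, α=330°
  cosα=0.8660 sinα=-0.5000 | (2,4) | tMaxX 0.5427 tMaxY 0.9800 | tΔX 1.1547 tΔY 2.0000
    t=0.5427 [x] (3,4)
    t=0.9800 [y] (3,3)
    t=1.6974 [x] (4,3)
    t=2.8521 [x] (5,3)
    t=2.9800 [y] (5,2)
    t=4.0068 [x] (6,2)
    t=4.9800 [y] (6,1)
    t=5.1615 [x] (7,1)
    t=6.3162 [x] (8,1)
    t=6.9800 [y] (8,0) — stop
  → r_3 = 6.9800
beam 4: φ=135°, α=60°
  cosα=0.5000 sinα=0.8660 | (2,4) | tMaxX 0.9400 tMaxY 0.5889 | tΔX 2.0000 tΔY 1.1547
    t=0.5889 [y] (2,5)
    t=0.9400 [x] (3,5)
    t=1.7436 [y] (3,6) — stop
  → r_4 = 1.7436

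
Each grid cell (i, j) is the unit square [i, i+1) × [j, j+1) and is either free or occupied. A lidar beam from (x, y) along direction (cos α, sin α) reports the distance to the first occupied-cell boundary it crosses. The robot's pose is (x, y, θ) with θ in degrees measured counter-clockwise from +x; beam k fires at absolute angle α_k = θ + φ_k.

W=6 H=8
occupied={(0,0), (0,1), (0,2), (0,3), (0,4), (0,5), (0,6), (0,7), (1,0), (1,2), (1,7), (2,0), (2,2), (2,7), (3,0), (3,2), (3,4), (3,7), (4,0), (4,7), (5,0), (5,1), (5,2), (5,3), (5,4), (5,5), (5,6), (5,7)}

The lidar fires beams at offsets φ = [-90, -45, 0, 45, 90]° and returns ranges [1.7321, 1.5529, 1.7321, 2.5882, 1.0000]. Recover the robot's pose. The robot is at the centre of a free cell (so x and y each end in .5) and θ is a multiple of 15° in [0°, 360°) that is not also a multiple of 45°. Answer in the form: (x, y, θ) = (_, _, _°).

Enumerate (i+0.5, j+0.5, θ) over the 20 free cells and 16 admissible headings. For each, cast all 5 beams and compare to the given ranges.
  (4.5, 6.5, 150°): beam 1 = 0.5774 ≠ 1.7321 ✗
  (4.5, 2.5, 330°): beam 3 = 0.5774 ≠ 1.7321 ✗
  (3.5, 6.5, 210°): beam 1 = 0.5774 ≠ 1.7321 ✗
  (3.5, 6.5, 15°): beam 1 = 1.5529 ≠ 1.7321 ✗
  (3.5, 5.5, 30°): beam 1 = 0.5774 ≠ 1.7321 ✗
  …
  (2.5, 5.5, 210°): r_1=1.7321, r_2=1.5529, r_3=1.7321, r_4=2.5882, r_5=1.0000 — all match ✓
No second candidate reproduces the full scan.

(x, y, θ) = (2.5, 5.5, 210°)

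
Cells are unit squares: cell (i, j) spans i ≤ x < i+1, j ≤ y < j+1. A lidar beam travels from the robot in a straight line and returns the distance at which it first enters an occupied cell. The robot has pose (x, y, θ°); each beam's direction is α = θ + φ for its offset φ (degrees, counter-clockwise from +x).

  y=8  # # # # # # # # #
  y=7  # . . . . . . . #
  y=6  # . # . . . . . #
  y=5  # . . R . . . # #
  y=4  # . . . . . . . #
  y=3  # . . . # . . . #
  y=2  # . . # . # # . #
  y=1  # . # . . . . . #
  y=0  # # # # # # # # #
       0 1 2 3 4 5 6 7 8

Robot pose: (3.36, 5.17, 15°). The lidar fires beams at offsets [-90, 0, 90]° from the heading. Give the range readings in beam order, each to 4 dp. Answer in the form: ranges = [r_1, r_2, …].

beam 1: φ=-90°, α=285°
  cosα=0.2588 sinα=-0.9659 | (3,5) | tMaxX 2.4728 tMaxY 0.1760 | tΔX 3.8637 tΔY 1.0353
    t=0.1760 [y] (3,4)
    t=1.2113 [y] (3,3)
    t=2.2465 [y] (3,2) — stop
  → r_1 = 2.2465
beam 2: φ=0°, α=15°
  cosα=0.9659 sinα=0.2588 | (3,5) | tMaxX 0.6626 tMaxY 3.2069 | tΔX 1.0353 tΔY 3.8637
    t=0.6626 [x] (4,5)
    t=1.6979 [x] (5,5)
    t=2.7331 [x] (6,5)
    t=3.2069 [y] (6,6)
    t=3.7684 [x] (7,6)
    t=4.8037 [x] (8,6) — stop
  → r_2 = 4.8037
beam 3: φ=90°, α=105°
  cosα=-0.2588 sinα=0.9659 | (3,5) | tMaxX 1.3909 tMaxY 0.8593 | tΔX 3.8637 tΔY 1.0353
    t=0.8593 [y] (3,6)
    t=1.3909 [x] (2,6) — stop
  → r_3 = 1.3909

ranges = [2.2465, 4.8037, 1.3909]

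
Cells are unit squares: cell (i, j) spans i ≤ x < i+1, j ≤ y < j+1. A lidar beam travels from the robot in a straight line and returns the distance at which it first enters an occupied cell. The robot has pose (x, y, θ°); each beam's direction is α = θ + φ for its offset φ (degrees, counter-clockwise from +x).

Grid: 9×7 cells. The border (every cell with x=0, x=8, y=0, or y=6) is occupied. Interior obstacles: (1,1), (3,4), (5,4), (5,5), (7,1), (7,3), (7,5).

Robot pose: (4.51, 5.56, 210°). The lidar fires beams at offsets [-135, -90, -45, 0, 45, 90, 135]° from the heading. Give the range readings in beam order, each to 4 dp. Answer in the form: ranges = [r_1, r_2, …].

ranges = [0.4555, 0.5081, 1.7000, 1.1200, 4.7209, 0.9800, 0.5073]

beam 1: φ=-135°, α=75°
  d=(0.2588,0.9659)  start (4,5)  tX=1.8932 tY=0.4555  stride 1/|dx|=3.8637 1/|dy|=1.0353
    cross y-line → (4,6), t=0.4555 (wall)
  → r_1 = 0.4555
beam 2: φ=-90°, α=120°
  d=(-0.5000,0.8660)  start (4,5)  tX=1.0200 tY=0.5081  stride 1/|dx|=2.0000 1/|dy|=1.1547
    cross y-line → (4,6), t=0.5081 (wall)
  → r_2 = 0.5081
beam 3: φ=-45°, α=165°
  d=(-0.9659,0.2588)  start (4,5)  tX=0.5280 tY=1.7000  stride 1/|dx|=1.0353 1/|dy|=3.8637
    cross x-line → (3,5), t=0.5280
    cross x-line → (2,5), t=1.5633
    cross y-line → (2,6), t=1.7000 (wall)
  → r_3 = 1.7000
beam 4: φ=0°, α=210°
  d=(-0.8660,-0.5000)  start (4,5)  tX=0.5889 tY=1.1200  stride 1/|dx|=1.1547 1/|dy|=2.0000
    cross x-line → (3,5), t=0.5889
    cross y-line → (3,4), t=1.1200 (wall)
  → r_4 = 1.1200
beam 5: φ=45°, α=255°
  d=(-0.2588,-0.9659)  start (4,5)  tX=1.9705 tY=0.5798  stride 1/|dx|=3.8637 1/|dy|=1.0353
    cross y-line → (4,4), t=0.5798
    cross y-line → (4,3), t=1.6150
    cross x-line → (3,3), t=1.9705
    cross y-line → (3,2), t=2.6503
    cross y-line → (3,1), t=3.6856
    cross y-line → (3,0), t=4.7209 (wall)
  → r_5 = 4.7209
beam 6: φ=90°, α=300°
  d=(0.5000,-0.8660)  start (4,5)  tX=0.9800 tY=0.6466  stride 1/|dx|=2.0000 1/|dy|=1.1547
    cross y-line → (4,4), t=0.6466
    cross x-line → (5,4), t=0.9800 (wall)
  → r_6 = 0.9800
beam 7: φ=135°, α=345°
  d=(0.9659,-0.2588)  start (4,5)  tX=0.5073 tY=2.1637  stride 1/|dx|=1.0353 1/|dy|=3.8637
    cross x-line → (5,5), t=0.5073 (wall)
  → r_7 = 0.5073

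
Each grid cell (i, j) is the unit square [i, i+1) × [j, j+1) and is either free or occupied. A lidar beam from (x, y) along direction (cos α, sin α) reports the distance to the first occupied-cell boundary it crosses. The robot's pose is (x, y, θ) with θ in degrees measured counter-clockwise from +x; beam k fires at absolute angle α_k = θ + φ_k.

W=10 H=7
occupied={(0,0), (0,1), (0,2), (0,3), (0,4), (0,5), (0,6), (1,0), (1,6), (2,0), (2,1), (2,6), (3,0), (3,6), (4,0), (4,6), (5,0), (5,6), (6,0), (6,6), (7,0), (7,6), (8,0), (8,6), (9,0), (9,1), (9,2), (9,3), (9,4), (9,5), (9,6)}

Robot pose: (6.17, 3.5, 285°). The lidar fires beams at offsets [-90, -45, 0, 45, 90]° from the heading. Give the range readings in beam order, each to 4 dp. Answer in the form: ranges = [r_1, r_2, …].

beam 1: φ=-90°, α=195°
  d=(-0.9659,-0.2588)  start (6,3)  tX=0.1760 tY=1.9319  stride 1/|dx|=1.0353 1/|dy|=3.8637
    cross x-line → (5,3), t=0.1760
    cross x-line → (4,3), t=1.2113
    cross y-line → (4,2), t=1.9319
    cross x-line → (3,2), t=2.2465
    cross x-line → (2,2), t=3.2818
    cross x-line → (1,2), t=4.3171
    cross x-line → (0,2), t=5.3524 (wall)
  → r_1 = 5.3524
beam 2: φ=-45°, α=240°
  d=(-0.5000,-0.8660)  start (6,3)  tX=0.3400 tY=0.5774  stride 1/|dx|=2.0000 1/|dy|=1.1547
    cross x-line → (5,3), t=0.3400
    cross y-line → (5,2), t=0.5774
    cross y-line → (5,1), t=1.7321
    cross x-line → (4,1), t=2.3400
    cross y-line → (4,0), t=2.8868 (wall)
  → r_2 = 2.8868
beam 3: φ=0°, α=285°
  d=(0.2588,-0.9659)  start (6,3)  tX=3.2069 tY=0.5176  stride 1/|dx|=3.8637 1/|dy|=1.0353
    cross y-line → (6,2), t=0.5176
    cross y-line → (6,1), t=1.5529
    cross y-line → (6,0), t=2.5882 (wall)
  → r_3 = 2.5882
beam 4: φ=45°, α=330°
  d=(0.8660,-0.5000)  start (6,3)  tX=0.9584 tY=1.0000  stride 1/|dx|=1.1547 1/|dy|=2.0000
    cross x-line → (7,3), t=0.9584
    cross y-line → (7,2), t=1.0000
    cross x-line → (8,2), t=2.1131
    cross y-line → (8,1), t=3.0000
    cross x-line → (9,1), t=3.2678 (wall)
  → r_4 = 3.2678
beam 5: φ=90°, α=15°
  d=(0.9659,0.2588)  start (6,3)  tX=0.8593 tY=1.9319  stride 1/|dx|=1.0353 1/|dy|=3.8637
    cross x-line → (7,3), t=0.8593
    cross x-line → (8,3), t=1.8946
    cross y-line → (8,4), t=1.9319
    cross x-line → (9,4), t=2.9298 (wall)
  → r_5 = 2.9298

ranges = [5.3524, 2.8868, 2.5882, 3.2678, 2.9298]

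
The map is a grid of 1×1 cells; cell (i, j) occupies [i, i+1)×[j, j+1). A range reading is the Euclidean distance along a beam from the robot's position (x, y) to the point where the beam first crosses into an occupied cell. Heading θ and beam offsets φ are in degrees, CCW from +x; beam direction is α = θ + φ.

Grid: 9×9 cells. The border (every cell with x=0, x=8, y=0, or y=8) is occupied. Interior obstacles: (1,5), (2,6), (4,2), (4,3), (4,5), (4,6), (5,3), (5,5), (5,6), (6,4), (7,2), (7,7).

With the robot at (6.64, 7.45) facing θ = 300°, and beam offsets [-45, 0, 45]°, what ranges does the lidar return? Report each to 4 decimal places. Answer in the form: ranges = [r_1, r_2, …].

beam 1: φ=-45°, α=255°
  dir = (cos 255°, sin 255°) = (-0.2588, -0.9659); from cell (6,7)
  next x-line at t=2.4728, next y-line at t=0.4659; Δt_x=3.8637, Δt_y=1.0353
    y: enter (6,6) at t=0.4659
    y: enter (6,5) at t=1.5012
    x: enter (5,5) at t=2.4728 ← occupied
  → r_1 = 2.4728
beam 2: φ=0°, α=300°
  dir = (cos 300°, sin 300°) = (0.5000, -0.8660); from cell (6,7)
  next x-line at t=0.7200, next y-line at t=0.5196; Δt_x=2.0000, Δt_y=1.1547
    y: enter (6,6) at t=0.5196
    x: enter (7,6) at t=0.7200
    y: enter (7,5) at t=1.6743
    x: enter (8,5) at t=2.7200 ← occupied
  → r_2 = 2.7200
beam 3: φ=45°, α=345°
  dir = (cos 345°, sin 345°) = (0.9659, -0.2588); from cell (6,7)
  next x-line at t=0.3727, next y-line at t=1.7387; Δt_x=1.0353, Δt_y=3.8637
    x: enter (7,7) at t=0.3727 ← occupied
  → r_3 = 0.3727

ranges = [2.4728, 2.7200, 0.3727]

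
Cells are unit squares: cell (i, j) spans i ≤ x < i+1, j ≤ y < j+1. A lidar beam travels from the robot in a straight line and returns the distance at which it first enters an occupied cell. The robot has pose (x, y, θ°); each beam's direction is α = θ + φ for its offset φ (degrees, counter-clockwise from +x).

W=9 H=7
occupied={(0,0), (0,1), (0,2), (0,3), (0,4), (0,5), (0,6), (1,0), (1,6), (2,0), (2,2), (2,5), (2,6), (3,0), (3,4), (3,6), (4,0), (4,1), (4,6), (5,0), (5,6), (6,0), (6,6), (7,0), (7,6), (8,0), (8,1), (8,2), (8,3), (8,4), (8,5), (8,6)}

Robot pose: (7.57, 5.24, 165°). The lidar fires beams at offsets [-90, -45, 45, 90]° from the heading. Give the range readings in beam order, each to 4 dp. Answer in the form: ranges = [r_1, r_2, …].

beam 1: φ=-90°, α=75°
  d=(0.2588,0.9659)  start (7,5)  tX=1.6614 tY=0.7868  stride 1/|dx|=3.8637 1/|dy|=1.0353
    cross y-line → (7,6), t=0.7868 (wall)
  → r_1 = 0.7868
beam 2: φ=-45°, α=120°
  d=(-0.5000,0.8660)  start (7,5)  tX=1.1400 tY=0.8776  stride 1/|dx|=2.0000 1/|dy|=1.1547
    cross y-line → (7,6), t=0.8776 (wall)
  → r_2 = 0.8776
beam 3: φ=45°, α=210°
  d=(-0.8660,-0.5000)  start (7,5)  tX=0.6582 tY=0.4800  stride 1/|dx|=1.1547 1/|dy|=2.0000
    cross y-line → (7,4), t=0.4800
    cross x-line → (6,4), t=0.6582
    cross x-line → (5,4), t=1.8129
    cross y-line → (5,3), t=2.4800
    cross x-line → (4,3), t=2.9676
    cross x-line → (3,3), t=4.1223
    cross y-line → (3,2), t=4.4800
    cross x-line → (2,2), t=5.2770 (wall)
  → r_3 = 5.2770
beam 4: φ=90°, α=255°
  d=(-0.2588,-0.9659)  start (7,5)  tX=2.2023 tY=0.2485  stride 1/|dx|=3.8637 1/|dy|=1.0353
    cross y-line → (7,4), t=0.2485
    cross y-line → (7,3), t=1.2837
    cross x-line → (6,3), t=2.2023
    cross y-line → (6,2), t=2.3190
    cross y-line → (6,1), t=3.3543
    cross y-line → (6,0), t=4.3896 (wall)
  → r_4 = 4.3896

ranges = [0.7868, 0.8776, 5.2770, 4.3896]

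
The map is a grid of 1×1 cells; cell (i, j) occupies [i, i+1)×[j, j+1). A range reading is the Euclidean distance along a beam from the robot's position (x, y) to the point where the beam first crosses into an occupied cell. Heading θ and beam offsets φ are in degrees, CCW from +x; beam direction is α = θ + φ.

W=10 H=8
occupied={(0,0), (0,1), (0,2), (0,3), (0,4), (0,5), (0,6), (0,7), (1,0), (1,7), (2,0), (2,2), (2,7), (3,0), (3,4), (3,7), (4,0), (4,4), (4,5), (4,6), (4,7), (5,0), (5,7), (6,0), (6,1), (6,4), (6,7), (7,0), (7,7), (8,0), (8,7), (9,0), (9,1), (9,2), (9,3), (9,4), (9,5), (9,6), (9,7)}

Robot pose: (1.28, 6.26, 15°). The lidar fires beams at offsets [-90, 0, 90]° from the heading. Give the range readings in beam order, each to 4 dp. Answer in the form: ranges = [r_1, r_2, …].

beam 1: φ=-90°, α=285°
  dir = (cos 285°, sin 285°) = (0.2588, -0.9659); from cell (1,6)
  next x-line at t=2.7819, next y-line at t=0.2692; Δt_x=3.8637, Δt_y=1.0353
    y: enter (1,5) at t=0.2692
    y: enter (1,4) at t=1.3044
    y: enter (1,3) at t=2.3397
    x: enter (2,3) at t=2.7819
    y: enter (2,2) at t=3.3750 ← occupied
  → r_1 = 3.3750
beam 2: φ=0°, α=15°
  dir = (cos 15°, sin 15°) = (0.9659, 0.2588); from cell (1,6)
  next x-line at t=0.7454, next y-line at t=2.8591; Δt_x=1.0353, Δt_y=3.8637
    x: enter (2,6) at t=0.7454
    x: enter (3,6) at t=1.7807
    x: enter (4,6) at t=2.8160 ← occupied
  → r_2 = 2.8160
beam 3: φ=90°, α=105°
  dir = (cos 105°, sin 105°) = (-0.2588, 0.9659); from cell (1,6)
  next x-line at t=1.0818, next y-line at t=0.7661; Δt_x=3.8637, Δt_y=1.0353
    y: enter (1,7) at t=0.7661 ← occupied
  → r_3 = 0.7661

ranges = [3.3750, 2.8160, 0.7661]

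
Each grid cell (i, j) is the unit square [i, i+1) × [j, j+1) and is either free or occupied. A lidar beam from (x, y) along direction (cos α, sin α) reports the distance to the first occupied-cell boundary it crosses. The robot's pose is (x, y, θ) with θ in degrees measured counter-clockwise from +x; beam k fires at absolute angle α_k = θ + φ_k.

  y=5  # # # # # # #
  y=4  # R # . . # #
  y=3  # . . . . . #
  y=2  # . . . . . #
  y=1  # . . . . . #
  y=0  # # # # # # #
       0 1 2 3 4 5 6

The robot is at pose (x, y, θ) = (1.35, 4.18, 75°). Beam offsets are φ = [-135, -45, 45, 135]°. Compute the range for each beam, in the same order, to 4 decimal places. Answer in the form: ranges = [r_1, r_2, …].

ranges = [3.6719, 0.7506, 0.7000, 0.4041]

beam 1: φ=-135°, α=300°
  cosα=0.5000 sinα=-0.8660 | (1,4) | tMaxX 1.3000 tMaxY 0.2078 | tΔX 2.0000 tΔY 1.1547
    t=0.2078 [y] (1,3)
    t=1.3000 [x] (2,3)
    t=1.3625 [y] (2,2)
    t=2.5172 [y] (2,1)
    t=3.3000 [x] (3,1)
    t=3.6719 [y] (3,0) — stop
  → r_1 = 3.6719
beam 2: φ=-45°, α=30°
  cosα=0.8660 sinα=0.5000 | (1,4) | tMaxX 0.7506 tMaxY 1.6400 | tΔX 1.1547 tΔY 2.0000
    t=0.7506 [x] (2,4) — stop
  → r_2 = 0.7506
beam 3: φ=45°, α=120°
  cosα=-0.5000 sinα=0.8660 | (1,4) | tMaxX 0.7000 tMaxY 0.9469 | tΔX 2.0000 tΔY 1.1547
    t=0.7000 [x] (0,4) — stop
  → r_3 = 0.7000
beam 4: φ=135°, α=210°
  cosα=-0.8660 sinα=-0.5000 | (1,4) | tMaxX 0.4041 tMaxY 0.3600 | tΔX 1.1547 tΔY 2.0000
    t=0.3600 [y] (1,3)
    t=0.4041 [x] (0,3) — stop
  → r_4 = 0.4041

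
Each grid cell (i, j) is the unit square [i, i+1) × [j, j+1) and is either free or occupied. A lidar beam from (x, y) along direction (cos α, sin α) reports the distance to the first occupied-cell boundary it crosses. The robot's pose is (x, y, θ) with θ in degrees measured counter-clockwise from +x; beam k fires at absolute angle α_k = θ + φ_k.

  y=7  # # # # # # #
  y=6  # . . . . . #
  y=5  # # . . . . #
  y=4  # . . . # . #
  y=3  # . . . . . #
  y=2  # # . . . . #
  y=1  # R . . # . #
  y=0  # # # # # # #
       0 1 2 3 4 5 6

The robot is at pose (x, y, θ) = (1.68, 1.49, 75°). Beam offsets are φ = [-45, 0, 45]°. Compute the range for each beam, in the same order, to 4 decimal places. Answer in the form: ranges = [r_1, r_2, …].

ranges = [4.9883, 0.5280, 0.5889]

beam 1: φ=-45°, α=30°
  d=(0.8660,0.5000)  start (1,1)  tX=0.3695 tY=1.0200  stride 1/|dx|=1.1547 1/|dy|=2.0000
    cross x-line → (2,1), t=0.3695
    cross y-line → (2,2), t=1.0200
    cross x-line → (3,2), t=1.5242
    cross x-line → (4,2), t=2.6789
    cross y-line → (4,3), t=3.0200
    cross x-line → (5,3), t=3.8336
    cross x-line → (6,3), t=4.9883 (wall)
  → r_1 = 4.9883
beam 2: φ=0°, α=75°
  d=(0.2588,0.9659)  start (1,1)  tX=1.2364 tY=0.5280  stride 1/|dx|=3.8637 1/|dy|=1.0353
    cross y-line → (1,2), t=0.5280 (wall)
  → r_2 = 0.5280
beam 3: φ=45°, α=120°
  d=(-0.5000,0.8660)  start (1,1)  tX=1.3600 tY=0.5889  stride 1/|dx|=2.0000 1/|dy|=1.1547
    cross y-line → (1,2), t=0.5889 (wall)
  → r_3 = 0.5889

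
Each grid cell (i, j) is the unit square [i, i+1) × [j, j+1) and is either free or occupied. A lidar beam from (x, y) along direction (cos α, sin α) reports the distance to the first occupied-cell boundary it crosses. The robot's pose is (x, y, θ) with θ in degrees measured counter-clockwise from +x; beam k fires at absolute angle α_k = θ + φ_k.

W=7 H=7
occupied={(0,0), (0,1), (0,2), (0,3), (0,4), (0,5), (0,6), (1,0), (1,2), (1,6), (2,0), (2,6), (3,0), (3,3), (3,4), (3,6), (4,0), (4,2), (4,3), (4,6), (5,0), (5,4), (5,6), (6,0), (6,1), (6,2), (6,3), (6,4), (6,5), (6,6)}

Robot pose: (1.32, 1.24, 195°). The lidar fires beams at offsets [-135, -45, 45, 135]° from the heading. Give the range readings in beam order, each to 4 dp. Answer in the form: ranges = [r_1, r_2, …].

beam 1: φ=-135°, α=60°
  dir = (cos 60°, sin 60°) = (0.5000, 0.8660); from cell (1,1)
  next x-line at t=1.3600, next y-line at t=0.8776; Δt_x=2.0000, Δt_y=1.1547
    y: enter (1,2) at t=0.8776 ← occupied
  → r_1 = 0.8776
beam 2: φ=-45°, α=150°
  dir = (cos 150°, sin 150°) = (-0.8660, 0.5000); from cell (1,1)
  next x-line at t=0.3695, next y-line at t=1.5200; Δt_x=1.1547, Δt_y=2.0000
    x: enter (0,1) at t=0.3695 ← occupied
  → r_2 = 0.3695
beam 3: φ=45°, α=240°
  dir = (cos 240°, sin 240°) = (-0.5000, -0.8660); from cell (1,1)
  next x-line at t=0.6400, next y-line at t=0.2771; Δt_x=2.0000, Δt_y=1.1547
    y: enter (1,0) at t=0.2771 ← occupied
  → r_3 = 0.2771
beam 4: φ=135°, α=330°
  dir = (cos 330°, sin 330°) = (0.8660, -0.5000); from cell (1,1)
  next x-line at t=0.7852, next y-line at t=0.4800; Δt_x=1.1547, Δt_y=2.0000
    y: enter (1,0) at t=0.4800 ← occupied
  → r_4 = 0.4800

ranges = [0.8776, 0.3695, 0.2771, 0.4800]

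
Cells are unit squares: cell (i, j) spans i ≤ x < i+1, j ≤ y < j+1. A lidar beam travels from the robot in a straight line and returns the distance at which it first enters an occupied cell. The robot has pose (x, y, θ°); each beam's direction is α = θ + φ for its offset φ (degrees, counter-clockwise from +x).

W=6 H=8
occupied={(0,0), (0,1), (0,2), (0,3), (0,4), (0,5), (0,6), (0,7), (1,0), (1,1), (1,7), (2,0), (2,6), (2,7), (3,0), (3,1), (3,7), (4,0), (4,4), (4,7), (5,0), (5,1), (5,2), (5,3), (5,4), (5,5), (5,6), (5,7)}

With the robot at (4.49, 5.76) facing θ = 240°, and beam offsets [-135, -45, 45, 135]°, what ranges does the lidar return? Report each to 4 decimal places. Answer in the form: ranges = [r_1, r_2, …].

ranges = [1.2837, 3.6131, 0.7868, 0.5280]

beam 1: φ=-135°, α=105°
  direction (-0.2588, 0.9659); cell (4,5); t to first gridline: x 1.8932, y 0.2485 (then +3.8637 / +1.0353)
    (4,6) via y @ 0.2485
    (4,7) via y @ 1.2837  # hit
  → r_1 = 1.2837
beam 2: φ=-45°, α=195°
  direction (-0.9659, -0.2588); cell (4,5); t to first gridline: x 0.5073, y 2.9364 (then +1.0353 / +3.8637)
    (3,5) via x @ 0.5073
    (2,5) via x @ 1.5426
    (1,5) via x @ 2.5778
    (1,4) via y @ 2.9364
    (0,4) via x @ 3.6131  # hit
  → r_2 = 3.6131
beam 3: φ=45°, α=285°
  direction (0.2588, -0.9659); cell (4,5); t to first gridline: x 1.9705, y 0.7868 (then +3.8637 / +1.0353)
    (4,4) via y @ 0.7868  # hit
  → r_3 = 0.7868
beam 4: φ=135°, α=15°
  direction (0.9659, 0.2588); cell (4,5); t to first gridline: x 0.5280, y 0.9273 (then +1.0353 / +3.8637)
    (5,5) via x @ 0.5280  # hit
  → r_4 = 0.5280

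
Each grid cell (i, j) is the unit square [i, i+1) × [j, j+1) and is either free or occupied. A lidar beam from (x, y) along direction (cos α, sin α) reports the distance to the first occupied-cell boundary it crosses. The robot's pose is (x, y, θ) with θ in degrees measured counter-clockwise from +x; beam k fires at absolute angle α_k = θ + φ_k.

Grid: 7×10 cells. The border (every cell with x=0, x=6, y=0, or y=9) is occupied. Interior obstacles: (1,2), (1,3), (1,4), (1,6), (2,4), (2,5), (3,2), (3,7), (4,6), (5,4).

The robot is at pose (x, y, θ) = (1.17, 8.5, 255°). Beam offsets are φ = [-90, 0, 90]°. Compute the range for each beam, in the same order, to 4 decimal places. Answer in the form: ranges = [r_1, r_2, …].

beam 1: φ=-90°, α=165°
  cosα=-0.9659 sinα=0.2588 | (1,8) | tMaxX 0.1760 tMaxY 1.9319 | tΔX 1.0353 tΔY 3.8637
    t=0.1760 [x] (0,8) — stop
  → r_1 = 0.1760
beam 2: φ=0°, α=255°
  cosα=-0.2588 sinα=-0.9659 | (1,8) | tMaxX 0.6568 tMaxY 0.5176 | tΔX 3.8637 tΔY 1.0353
    t=0.5176 [y] (1,7)
    t=0.6568 [x] (0,7) — stop
  → r_2 = 0.6568
beam 3: φ=90°, α=345°
  cosα=0.9659 sinα=-0.2588 | (1,8) | tMaxX 0.8593 tMaxY 1.9319 | tΔX 1.0353 tΔY 3.8637
    t=0.8593 [x] (2,8)
    t=1.8946 [x] (3,8)
    t=1.9319 [y] (3,7) — stop
  → r_3 = 1.9319

ranges = [0.1760, 0.6568, 1.9319]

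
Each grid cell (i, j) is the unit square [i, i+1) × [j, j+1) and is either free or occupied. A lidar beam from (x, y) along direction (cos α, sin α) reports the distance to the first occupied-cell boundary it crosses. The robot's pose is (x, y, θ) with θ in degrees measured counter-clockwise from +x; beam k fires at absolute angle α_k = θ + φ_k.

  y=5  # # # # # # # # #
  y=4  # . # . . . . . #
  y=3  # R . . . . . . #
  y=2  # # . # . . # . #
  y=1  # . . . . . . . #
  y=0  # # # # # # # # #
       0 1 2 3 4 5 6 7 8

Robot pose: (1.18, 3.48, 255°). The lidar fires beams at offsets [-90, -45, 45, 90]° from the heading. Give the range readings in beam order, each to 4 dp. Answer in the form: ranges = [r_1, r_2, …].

beam 1: φ=-90°, α=165°
  direction (-0.9659, 0.2588); cell (1,3); t to first gridline: x 0.1863, y 2.0091 (then +1.0353 / +3.8637)
    (0,3) via x @ 0.1863  # hit
  → r_1 = 0.1863
beam 2: φ=-45°, α=210°
  direction (-0.8660, -0.5000); cell (1,3); t to first gridline: x 0.2078, y 0.9600 (then +1.1547 / +2.0000)
    (0,3) via x @ 0.2078  # hit
  → r_2 = 0.2078
beam 3: φ=45°, α=300°
  direction (0.5000, -0.8660); cell (1,3); t to first gridline: x 1.6400, y 0.5543 (then +2.0000 / +1.1547)
    (1,2) via y @ 0.5543  # hit
  → r_3 = 0.5543
beam 4: φ=90°, α=345°
  direction (0.9659, -0.2588); cell (1,3); t to first gridline: x 0.8489, y 1.8546 (then +1.0353 / +3.8637)
    (2,3) via x @ 0.8489
    (2,2) via y @ 1.8546
    (3,2) via x @ 1.8842  # hit
  → r_4 = 1.8842

ranges = [0.1863, 0.2078, 0.5543, 1.8842]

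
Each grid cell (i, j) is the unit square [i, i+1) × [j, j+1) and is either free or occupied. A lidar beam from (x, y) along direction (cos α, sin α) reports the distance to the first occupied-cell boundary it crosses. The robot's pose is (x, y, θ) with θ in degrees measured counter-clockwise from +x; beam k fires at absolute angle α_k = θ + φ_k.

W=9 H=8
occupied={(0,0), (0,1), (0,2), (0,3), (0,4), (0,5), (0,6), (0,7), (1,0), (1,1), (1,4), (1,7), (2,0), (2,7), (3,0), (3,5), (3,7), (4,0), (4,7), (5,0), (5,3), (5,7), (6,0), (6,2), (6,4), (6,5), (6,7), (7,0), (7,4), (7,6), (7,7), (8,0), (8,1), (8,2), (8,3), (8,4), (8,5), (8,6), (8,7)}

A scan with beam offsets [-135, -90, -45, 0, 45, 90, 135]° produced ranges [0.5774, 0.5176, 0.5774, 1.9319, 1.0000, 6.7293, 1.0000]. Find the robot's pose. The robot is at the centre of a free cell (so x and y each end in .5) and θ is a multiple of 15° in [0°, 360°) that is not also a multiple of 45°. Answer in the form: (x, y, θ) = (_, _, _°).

(x, y, θ) = (7.5, 1.5, 75°)

Enumerate (i+0.5, j+0.5, θ) over the 33 free cells and 16 admissible headings. For each, cast all 7 beams and compare to the given ranges.
  (3.5, 4.5, 300°): beam 1 = 1.5529 ≠ 0.5774 ✗
  (1.5, 2.5, 195°): beam 1 = 3.0000 ≠ 0.5774 ✗
  (5.5, 2.5, 195°): beam 3 = 4.0415 ≠ 0.5774 ✗
  …
  (7.5, 1.5, 75°): r_1=0.5774, r_2=0.5176, r_3=0.5774, r_4=1.9319, r_5=1.0000, r_6=6.7293, r_7=1.0000 — all match ✓
Unique over the lattice → pose = (7.5, 1.5, 75°).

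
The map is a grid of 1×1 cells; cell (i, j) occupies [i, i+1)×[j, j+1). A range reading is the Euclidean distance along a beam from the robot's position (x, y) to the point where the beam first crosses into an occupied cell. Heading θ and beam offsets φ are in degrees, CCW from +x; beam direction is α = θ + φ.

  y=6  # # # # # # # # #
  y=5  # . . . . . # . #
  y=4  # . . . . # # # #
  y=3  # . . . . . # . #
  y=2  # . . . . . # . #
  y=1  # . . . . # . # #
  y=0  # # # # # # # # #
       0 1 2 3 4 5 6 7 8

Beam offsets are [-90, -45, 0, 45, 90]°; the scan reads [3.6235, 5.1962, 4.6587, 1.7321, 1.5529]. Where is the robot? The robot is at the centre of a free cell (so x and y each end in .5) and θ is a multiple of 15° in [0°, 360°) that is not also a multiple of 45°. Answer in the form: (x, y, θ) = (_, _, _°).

(x, y, θ) = (2.5, 1.5, 105°)

Enumerate (i+0.5, j+0.5, θ) over the 27 free cells and 16 admissible headings. For each, cast all 5 beams and compare to the given ranges.
  (3.5, 3.5, 105°): beam 1 = 1.9319 ≠ 3.6235 ✗
  (2.5, 3.5, 345°): beam 1 = 2.5882 ≠ 3.6235 ✗
  (5.5, 2.5, 285°): beam 1 = 4.6587 ≠ 3.6235 ✗
  (1.5, 2.5, 60°): beam 1 = 3.0000 ≠ 3.6235 ✗
  (5.5, 5.5, 105°): beam 1 = 0.5176 ≠ 3.6235 ✗
  …
  (2.5, 1.5, 105°): r_1=3.6235, r_2=5.1962, r_3=4.6587, r_4=1.7321, r_5=1.5529 — all match ✓
Only this pose fits every beam.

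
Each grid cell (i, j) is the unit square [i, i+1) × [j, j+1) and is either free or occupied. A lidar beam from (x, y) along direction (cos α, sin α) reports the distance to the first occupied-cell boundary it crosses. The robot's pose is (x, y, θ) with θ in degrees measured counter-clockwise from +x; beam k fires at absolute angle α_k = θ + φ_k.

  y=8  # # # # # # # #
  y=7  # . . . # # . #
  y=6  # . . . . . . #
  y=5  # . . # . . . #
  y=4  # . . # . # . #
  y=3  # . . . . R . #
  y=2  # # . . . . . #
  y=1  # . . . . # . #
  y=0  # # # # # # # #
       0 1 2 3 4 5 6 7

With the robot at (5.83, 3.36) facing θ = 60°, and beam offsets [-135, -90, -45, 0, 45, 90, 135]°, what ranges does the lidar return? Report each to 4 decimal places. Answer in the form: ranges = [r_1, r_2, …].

ranges = [2.4433, 1.3510, 1.2113, 2.3400, 0.6626, 2.1131, 3.9651]

beam 1: φ=-135°, α=285°
  direction (0.2588, -0.9659); cell (5,3); t to first gridline: x 0.6568, y 0.3727 (then +3.8637 / +1.0353)
    (5,2) via y @ 0.3727
    (6,2) via x @ 0.6568
    (6,1) via y @ 1.4080
    (6,0) via y @ 2.4433  # hit
  → r_1 = 2.4433
beam 2: φ=-90°, α=330°
  direction (0.8660, -0.5000); cell (5,3); t to first gridline: x 0.1963, y 0.7200 (then +1.1547 / +2.0000)
    (6,3) via x @ 0.1963
    (6,2) via y @ 0.7200
    (7,2) via x @ 1.3510  # hit
  → r_2 = 1.3510
beam 3: φ=-45°, α=15°
  direction (0.9659, 0.2588); cell (5,3); t to first gridline: x 0.1760, y 2.4728 (then +1.0353 / +3.8637)
    (6,3) via x @ 0.1760
    (7,3) via x @ 1.2113  # hit
  → r_3 = 1.2113
beam 4: φ=0°, α=60°
  direction (0.5000, 0.8660); cell (5,3); t to first gridline: x 0.3400, y 0.7390 (then +2.0000 / +1.1547)
    (6,3) via x @ 0.3400
    (6,4) via y @ 0.7390
    (6,5) via y @ 1.8937
    (7,5) via x @ 2.3400  # hit
  → r_4 = 2.3400
beam 5: φ=45°, α=105°
  direction (-0.2588, 0.9659); cell (5,3); t to first gridline: x 3.2069, y 0.6626 (then +3.8637 / +1.0353)
    (5,4) via y @ 0.6626  # hit
  → r_5 = 0.6626
beam 6: φ=90°, α=150°
  direction (-0.8660, 0.5000); cell (5,3); t to first gridline: x 0.9584, y 1.2800 (then +1.1547 / +2.0000)
    (4,3) via x @ 0.9584
    (4,4) via y @ 1.2800
    (3,4) via x @ 2.1131  # hit
  → r_6 = 2.1131
beam 7: φ=135°, α=195°
  direction (-0.9659, -0.2588); cell (5,3); t to first gridline: x 0.8593, y 1.3909 (then +1.0353 / +3.8637)
    (4,3) via x @ 0.8593
    (4,2) via y @ 1.3909
    (3,2) via x @ 1.8946
    (2,2) via x @ 2.9298
    (1,2) via x @ 3.9651  # hit
  → r_7 = 3.9651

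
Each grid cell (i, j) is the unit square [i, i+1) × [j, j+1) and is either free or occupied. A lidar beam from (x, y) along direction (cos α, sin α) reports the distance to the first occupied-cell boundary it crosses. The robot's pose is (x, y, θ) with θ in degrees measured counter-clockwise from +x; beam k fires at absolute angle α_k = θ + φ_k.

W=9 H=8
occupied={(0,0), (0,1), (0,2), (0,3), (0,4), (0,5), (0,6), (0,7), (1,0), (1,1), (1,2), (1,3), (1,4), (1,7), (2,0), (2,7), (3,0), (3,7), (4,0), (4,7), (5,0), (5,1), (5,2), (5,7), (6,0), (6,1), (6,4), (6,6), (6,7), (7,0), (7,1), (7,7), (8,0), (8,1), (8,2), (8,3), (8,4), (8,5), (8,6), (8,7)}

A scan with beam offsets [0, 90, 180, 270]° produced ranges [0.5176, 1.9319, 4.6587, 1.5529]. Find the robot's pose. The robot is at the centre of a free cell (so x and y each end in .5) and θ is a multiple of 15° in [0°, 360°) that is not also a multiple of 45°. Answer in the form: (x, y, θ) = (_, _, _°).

Candidates: 32 free-cell centres × 16 headings = 512 poses. Raycast each; keep the one whose scan matches to 4 dp.
  (3.5, 5.5, 330°): beam 1 = 2.8868 ≠ 0.5176 ✗
  (2.5, 5.5, 330°): beam 1 = 6.3509 ≠ 0.5176 ✗
  (2.5, 3.5, 240°): beam 1 = 1.0000 ≠ 0.5176 ✗
  (2.5, 5.5, 120°): beam 1 = 1.7321 ≠ 0.5176 ✗
  …
  (5.5, 4.5, 345°): r_1=0.5176, r_2=1.9319, r_3=4.6587, r_4=1.5529 — all match ✓
No second candidate reproduces the full scan.

(x, y, θ) = (5.5, 4.5, 345°)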